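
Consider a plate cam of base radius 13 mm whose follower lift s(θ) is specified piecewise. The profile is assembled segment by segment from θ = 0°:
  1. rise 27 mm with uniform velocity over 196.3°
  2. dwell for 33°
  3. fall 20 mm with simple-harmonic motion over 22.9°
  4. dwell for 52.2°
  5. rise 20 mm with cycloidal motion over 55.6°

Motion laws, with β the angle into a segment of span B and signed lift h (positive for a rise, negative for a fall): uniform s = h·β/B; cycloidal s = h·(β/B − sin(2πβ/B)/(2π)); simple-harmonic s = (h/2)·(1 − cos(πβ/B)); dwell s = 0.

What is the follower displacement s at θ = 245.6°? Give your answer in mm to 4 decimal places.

seg 1 [0°–196.3°] uniform, h=27: full span → s += 27 → s = 27.0000
seg 2 [196.3°–229.3°] dwell: s stays 27.0000
seg 3 [229.3°–252.2°] simple-harmonic, h=-20: θ=245.6° here. β=16.3, B=22.9. -20/2·(1 − cos(π·0.7118)) = -16.1734 → s = 10.8266

10.8266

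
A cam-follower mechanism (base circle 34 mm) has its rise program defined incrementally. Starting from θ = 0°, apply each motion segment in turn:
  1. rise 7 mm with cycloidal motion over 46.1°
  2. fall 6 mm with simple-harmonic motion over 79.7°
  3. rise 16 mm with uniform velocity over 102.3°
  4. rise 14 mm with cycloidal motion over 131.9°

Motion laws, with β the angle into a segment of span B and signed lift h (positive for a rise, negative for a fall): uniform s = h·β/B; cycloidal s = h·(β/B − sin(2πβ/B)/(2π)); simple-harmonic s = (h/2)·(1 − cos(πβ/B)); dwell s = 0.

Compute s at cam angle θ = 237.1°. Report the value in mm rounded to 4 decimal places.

seg 1 [0°–46.1°] cycloidal, h=7: full span → s += 7 → s = 7.0000
seg 2 [46.1°–125.8°] simple-harmonic, h=-6: full span → s += -6 → s = 1.0000
seg 3 [125.8°–228.1°] uniform, h=16: full span → s += 16 → s = 17.0000
seg 4 [228.1°–360°] cycloidal, h=14: θ=237.1° here. β=9, B=131.9. 14·(0.0682 − sin(2π·0.0682)/(2π)) = 0.0290 → s = 17.0290

17.0290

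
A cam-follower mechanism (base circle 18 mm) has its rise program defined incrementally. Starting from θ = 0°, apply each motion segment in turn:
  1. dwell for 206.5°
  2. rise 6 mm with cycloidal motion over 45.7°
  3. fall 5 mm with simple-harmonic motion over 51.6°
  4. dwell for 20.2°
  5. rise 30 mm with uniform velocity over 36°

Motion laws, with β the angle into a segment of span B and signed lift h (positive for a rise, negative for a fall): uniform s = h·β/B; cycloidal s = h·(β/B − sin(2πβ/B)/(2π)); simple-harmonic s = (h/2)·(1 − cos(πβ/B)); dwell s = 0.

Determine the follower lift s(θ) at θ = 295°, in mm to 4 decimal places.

seg 1 [0°–206.5°] dwell: s stays 0.0000
seg 2 [206.5°–252.2°] cycloidal, h=6: full span → s += 6 → s = 6.0000
seg 3 [252.2°–303.8°] simple-harmonic, h=-5: θ=295° here. β=42.8, B=51.6. -5/2·(1 − cos(π·0.8295)) = -4.6497 → s = 1.3503

1.3503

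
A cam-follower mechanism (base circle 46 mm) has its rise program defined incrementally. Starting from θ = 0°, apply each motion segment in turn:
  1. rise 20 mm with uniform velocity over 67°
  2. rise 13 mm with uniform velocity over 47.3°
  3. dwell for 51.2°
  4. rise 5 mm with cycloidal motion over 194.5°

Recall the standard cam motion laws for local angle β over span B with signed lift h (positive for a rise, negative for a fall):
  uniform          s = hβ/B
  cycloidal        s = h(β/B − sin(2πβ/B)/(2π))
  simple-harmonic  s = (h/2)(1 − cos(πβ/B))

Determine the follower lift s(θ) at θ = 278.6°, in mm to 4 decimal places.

seg 1 [0°–67°] uniform, h=20: full span → s += 20 → s = 20.0000
seg 2 [67°–114.3°] uniform, h=13: full span → s += 13 → s = 33.0000
seg 3 [114.3°–165.5°] dwell: s stays 33.0000
seg 4 [165.5°–360°] cycloidal, h=5: θ=278.6° here. β=113.1, B=194.5. 5·(0.5815 − sin(2π·0.5815)/(2π)) = 3.2973 → s = 36.2973

36.2973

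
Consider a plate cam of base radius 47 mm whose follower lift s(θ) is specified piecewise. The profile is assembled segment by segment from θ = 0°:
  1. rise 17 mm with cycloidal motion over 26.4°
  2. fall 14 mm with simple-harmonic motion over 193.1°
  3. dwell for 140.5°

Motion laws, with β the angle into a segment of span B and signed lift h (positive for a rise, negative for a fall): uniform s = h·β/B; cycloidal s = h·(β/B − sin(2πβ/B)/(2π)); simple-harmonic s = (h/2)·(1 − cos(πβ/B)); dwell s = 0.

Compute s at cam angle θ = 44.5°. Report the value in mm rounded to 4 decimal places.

seg 1 [0°–26.4°] cycloidal, h=17: full span → s += 17 → s = 17.0000
seg 2 [26.4°–219.5°] simple-harmonic, h=-14: θ=44.5° here. β=18.1, B=193.1. -14/2·(1 − cos(π·0.0937)) = -0.3013 → s = 16.6987

16.6987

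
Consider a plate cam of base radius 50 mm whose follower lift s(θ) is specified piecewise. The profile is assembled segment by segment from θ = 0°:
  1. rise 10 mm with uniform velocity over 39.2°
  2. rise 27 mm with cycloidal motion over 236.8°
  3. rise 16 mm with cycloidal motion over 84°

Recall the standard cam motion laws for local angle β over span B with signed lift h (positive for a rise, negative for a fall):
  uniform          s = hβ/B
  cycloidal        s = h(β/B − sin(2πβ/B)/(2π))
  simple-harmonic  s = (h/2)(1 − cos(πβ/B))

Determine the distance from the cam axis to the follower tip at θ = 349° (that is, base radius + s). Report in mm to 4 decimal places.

seg 1 [0°–39.2°] uniform, h=10: full span → s += 10 → s = 10.0000
seg 2 [39.2°–276°] cycloidal, h=27: full span → s += 27 → s = 37.0000
seg 3 [276°–360°] cycloidal, h=16: θ=349° here. β=73, B=84. 16·(0.8690 − sin(2π·0.8690)/(2π)) = 15.7715 → s = 52.7715
radial distance = base radius + s = 50 + 52.7715 = 102.7715

102.7715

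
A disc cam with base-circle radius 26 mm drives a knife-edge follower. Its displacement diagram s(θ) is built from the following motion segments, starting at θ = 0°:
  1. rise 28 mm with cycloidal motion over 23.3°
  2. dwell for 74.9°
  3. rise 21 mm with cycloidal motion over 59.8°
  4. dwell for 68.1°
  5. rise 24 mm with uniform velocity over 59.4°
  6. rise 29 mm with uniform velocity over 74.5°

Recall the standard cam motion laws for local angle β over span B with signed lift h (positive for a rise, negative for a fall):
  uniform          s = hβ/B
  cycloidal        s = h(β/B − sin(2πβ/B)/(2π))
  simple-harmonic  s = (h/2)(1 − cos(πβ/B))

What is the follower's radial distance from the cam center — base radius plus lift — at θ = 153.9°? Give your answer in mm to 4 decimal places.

seg 1 [0°–23.3°] cycloidal, h=28: full span → s += 28 → s = 28.0000
seg 2 [23.3°–98.2°] dwell: s stays 28.0000
seg 3 [98.2°–158°] cycloidal, h=21: θ=153.9° here. β=55.7, B=59.8. 21·(0.9314 − sin(2π·0.9314)/(2π)) = 20.9559 → s = 48.9559
radial distance = base radius + s = 26 + 48.9559 = 74.9559

74.9559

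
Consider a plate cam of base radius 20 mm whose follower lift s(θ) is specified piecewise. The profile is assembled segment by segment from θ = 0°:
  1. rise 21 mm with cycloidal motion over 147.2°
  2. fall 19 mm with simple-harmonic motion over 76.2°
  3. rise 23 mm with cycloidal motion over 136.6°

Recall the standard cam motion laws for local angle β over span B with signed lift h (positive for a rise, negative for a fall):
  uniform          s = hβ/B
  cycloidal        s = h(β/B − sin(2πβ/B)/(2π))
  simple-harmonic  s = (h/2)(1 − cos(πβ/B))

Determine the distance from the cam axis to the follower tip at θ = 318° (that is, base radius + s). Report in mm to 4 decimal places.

seg 1 [0°–147.2°] cycloidal, h=21: full span → s += 21 → s = 21.0000
seg 2 [147.2°–223.4°] simple-harmonic, h=-19: full span → s += -19 → s = 2.0000
seg 3 [223.4°–360°] cycloidal, h=23: θ=318° here. β=94.6, B=136.6. 23·(0.6925 − sin(2π·0.6925)/(2π)) = 19.3528 → s = 21.3528
radial distance = base radius + s = 20 + 21.3528 = 41.3528

41.3528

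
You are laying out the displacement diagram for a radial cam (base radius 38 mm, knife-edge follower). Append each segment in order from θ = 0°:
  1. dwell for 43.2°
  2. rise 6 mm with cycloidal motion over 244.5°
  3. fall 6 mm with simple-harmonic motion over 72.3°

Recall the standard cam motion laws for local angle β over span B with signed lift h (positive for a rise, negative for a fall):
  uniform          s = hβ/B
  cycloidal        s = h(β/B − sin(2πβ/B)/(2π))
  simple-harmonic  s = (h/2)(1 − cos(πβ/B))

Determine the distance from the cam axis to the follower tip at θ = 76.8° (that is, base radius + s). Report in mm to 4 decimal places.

seg 1 [0°–43.2°] dwell: s stays 0.0000
seg 2 [43.2°–287.7°] cycloidal, h=6: θ=76.8° here. β=33.6, B=244.5. 6·(0.1374 − sin(2π·0.1374)/(2π)) = 0.0987 → s = 0.0987
radial distance = base radius + s = 38 + 0.0987 = 38.0987

38.0987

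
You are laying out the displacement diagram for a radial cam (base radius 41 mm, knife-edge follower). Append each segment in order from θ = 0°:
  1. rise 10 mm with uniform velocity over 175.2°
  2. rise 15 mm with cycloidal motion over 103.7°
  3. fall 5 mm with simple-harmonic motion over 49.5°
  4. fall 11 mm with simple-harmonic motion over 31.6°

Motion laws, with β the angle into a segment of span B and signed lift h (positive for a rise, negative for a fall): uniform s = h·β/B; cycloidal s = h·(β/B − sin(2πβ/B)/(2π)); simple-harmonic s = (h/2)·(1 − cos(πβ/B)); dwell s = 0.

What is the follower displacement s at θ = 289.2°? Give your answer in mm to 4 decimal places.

seg 1 [0°–175.2°] uniform, h=10: full span → s += 10 → s = 10.0000
seg 2 [175.2°–278.9°] cycloidal, h=15: full span → s += 15 → s = 25.0000
seg 3 [278.9°–328.4°] simple-harmonic, h=-5: θ=289.2° here. β=10.3, B=49.5. -5/2·(1 − cos(π·0.2081)) = -0.5154 → s = 24.4846

24.4846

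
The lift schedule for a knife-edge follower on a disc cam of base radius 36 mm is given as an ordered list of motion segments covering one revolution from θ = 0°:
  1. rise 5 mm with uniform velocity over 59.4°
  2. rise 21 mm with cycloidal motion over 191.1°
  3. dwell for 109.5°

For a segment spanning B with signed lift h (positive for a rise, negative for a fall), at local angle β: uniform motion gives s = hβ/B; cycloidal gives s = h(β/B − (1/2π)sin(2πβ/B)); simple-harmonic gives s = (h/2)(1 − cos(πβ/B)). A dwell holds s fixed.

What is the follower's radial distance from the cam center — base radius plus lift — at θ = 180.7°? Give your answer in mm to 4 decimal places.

seg 1 [0°–59.4°] uniform, h=5: full span → s += 5 → s = 5.0000
seg 2 [59.4°–250.5°] cycloidal, h=21: θ=180.7° here. β=121.3, B=191.1. 21·(0.6347 − sin(2π·0.6347)/(2π)) = 15.8332 → s = 20.8332
radial distance = base radius + s = 36 + 20.8332 = 56.8332

56.8332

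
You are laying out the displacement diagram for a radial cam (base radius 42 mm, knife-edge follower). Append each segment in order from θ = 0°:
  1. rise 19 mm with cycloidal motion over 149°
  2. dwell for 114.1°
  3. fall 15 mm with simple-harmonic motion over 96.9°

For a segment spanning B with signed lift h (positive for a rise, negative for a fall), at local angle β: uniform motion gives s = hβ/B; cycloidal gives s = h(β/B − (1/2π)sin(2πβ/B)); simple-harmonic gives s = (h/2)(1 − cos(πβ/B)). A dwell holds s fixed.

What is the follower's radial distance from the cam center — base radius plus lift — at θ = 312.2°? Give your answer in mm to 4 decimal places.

seg 1 [0°–149°] cycloidal, h=19: full span → s += 19 → s = 19.0000
seg 2 [149°–263.1°] dwell: s stays 19.0000
seg 3 [263.1°–360°] simple-harmonic, h=-15: θ=312.2° here. β=49.1, B=96.9. -15/2·(1 − cos(π·0.5067)) = -7.6580 → s = 11.3420
radial distance = base radius + s = 42 + 11.3420 = 53.3420

53.3420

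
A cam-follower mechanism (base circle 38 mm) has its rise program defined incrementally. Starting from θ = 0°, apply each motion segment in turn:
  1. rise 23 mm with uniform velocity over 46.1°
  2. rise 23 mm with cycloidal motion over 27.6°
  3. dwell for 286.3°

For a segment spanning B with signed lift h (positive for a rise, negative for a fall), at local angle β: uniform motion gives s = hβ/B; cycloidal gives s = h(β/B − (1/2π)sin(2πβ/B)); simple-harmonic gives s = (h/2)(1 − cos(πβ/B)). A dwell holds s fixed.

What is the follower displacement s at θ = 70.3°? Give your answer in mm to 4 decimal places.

seg 1 [0°–46.1°] uniform, h=23: full span → s += 23 → s = 23.0000
seg 2 [46.1°–73.7°] cycloidal, h=23: θ=70.3° here. β=24.2, B=27.6. 23·(0.8768 − sin(2π·0.8768)/(2π)) = 22.7254 → s = 45.7254

45.7254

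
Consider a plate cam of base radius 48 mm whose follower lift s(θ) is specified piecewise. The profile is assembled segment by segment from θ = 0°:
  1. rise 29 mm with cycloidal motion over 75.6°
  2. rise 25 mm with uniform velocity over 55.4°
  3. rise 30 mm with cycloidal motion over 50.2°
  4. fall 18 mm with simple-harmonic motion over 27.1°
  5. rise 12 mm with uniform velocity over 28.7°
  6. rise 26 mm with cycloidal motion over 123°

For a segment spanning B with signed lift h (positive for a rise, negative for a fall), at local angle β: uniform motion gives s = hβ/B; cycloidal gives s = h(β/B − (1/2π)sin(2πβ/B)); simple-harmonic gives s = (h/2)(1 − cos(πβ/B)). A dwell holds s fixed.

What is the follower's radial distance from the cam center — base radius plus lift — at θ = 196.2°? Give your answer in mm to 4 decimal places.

seg 1 [0°–75.6°] cycloidal, h=29: full span → s += 29 → s = 29.0000
seg 2 [75.6°–131°] uniform, h=25: full span → s += 25 → s = 54.0000
seg 3 [131°–181.2°] cycloidal, h=30: full span → s += 30 → s = 84.0000
seg 4 [181.2°–208.3°] simple-harmonic, h=-18: θ=196.2° here. β=15, B=27.1. -18/2·(1 − cos(π·0.5535)) = -10.5057 → s = 73.4943
radial distance = base radius + s = 48 + 73.4943 = 121.4943

121.4943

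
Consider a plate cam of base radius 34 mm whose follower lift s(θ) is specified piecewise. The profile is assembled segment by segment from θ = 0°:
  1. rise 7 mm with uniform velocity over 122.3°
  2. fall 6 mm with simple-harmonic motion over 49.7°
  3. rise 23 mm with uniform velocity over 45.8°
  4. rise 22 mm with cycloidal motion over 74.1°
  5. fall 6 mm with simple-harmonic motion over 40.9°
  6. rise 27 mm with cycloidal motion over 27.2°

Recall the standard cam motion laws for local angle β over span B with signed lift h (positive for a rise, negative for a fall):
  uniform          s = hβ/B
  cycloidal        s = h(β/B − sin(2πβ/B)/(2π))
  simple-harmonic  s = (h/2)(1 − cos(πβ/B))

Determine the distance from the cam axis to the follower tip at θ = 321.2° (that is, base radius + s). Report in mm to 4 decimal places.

seg 1 [0°–122.3°] uniform, h=7: full span → s += 7 → s = 7.0000
seg 2 [122.3°–172°] simple-harmonic, h=-6: full span → s += -6 → s = 1.0000
seg 3 [172°–217.8°] uniform, h=23: full span → s += 23 → s = 24.0000
seg 4 [217.8°–291.9°] cycloidal, h=22: full span → s += 22 → s = 46.0000
seg 5 [291.9°–332.8°] simple-harmonic, h=-6: θ=321.2° here. β=29.3, B=40.9. -6/2·(1 − cos(π·0.7164)) = -4.8859 → s = 41.1141
radial distance = base radius + s = 34 + 41.1141 = 75.1141

75.1141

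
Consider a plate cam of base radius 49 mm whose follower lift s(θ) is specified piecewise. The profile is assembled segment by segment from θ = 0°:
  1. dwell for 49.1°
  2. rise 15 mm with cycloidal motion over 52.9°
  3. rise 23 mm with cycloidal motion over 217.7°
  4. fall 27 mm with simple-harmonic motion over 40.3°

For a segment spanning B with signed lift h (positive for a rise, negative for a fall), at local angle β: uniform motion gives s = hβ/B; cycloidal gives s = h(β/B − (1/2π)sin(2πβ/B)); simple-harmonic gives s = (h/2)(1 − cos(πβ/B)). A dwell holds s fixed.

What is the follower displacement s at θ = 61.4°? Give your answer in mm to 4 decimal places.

seg 1 [0°–49.1°] dwell: s stays 0.0000
seg 2 [49.1°–102°] cycloidal, h=15: θ=61.4° here. β=12.3, B=52.9. 15·(0.2325 − sin(2π·0.2325)/(2π)) = 1.1148 → s = 1.1148

1.1148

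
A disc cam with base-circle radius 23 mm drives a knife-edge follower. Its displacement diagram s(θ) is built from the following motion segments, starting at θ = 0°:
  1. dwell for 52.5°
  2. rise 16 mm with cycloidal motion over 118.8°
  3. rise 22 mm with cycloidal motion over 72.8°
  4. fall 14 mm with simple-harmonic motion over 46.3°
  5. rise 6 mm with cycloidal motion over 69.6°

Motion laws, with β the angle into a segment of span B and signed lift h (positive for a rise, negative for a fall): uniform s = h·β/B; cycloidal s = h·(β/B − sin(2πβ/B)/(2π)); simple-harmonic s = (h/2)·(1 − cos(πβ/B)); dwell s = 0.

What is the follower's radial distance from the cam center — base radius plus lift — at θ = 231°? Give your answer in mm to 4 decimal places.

seg 1 [0°–52.5°] dwell: s stays 0.0000
seg 2 [52.5°–171.3°] cycloidal, h=16: full span → s += 16 → s = 16.0000
seg 3 [171.3°–244.1°] cycloidal, h=22: θ=231° here. β=59.7, B=72.8. 22·(0.8201 − sin(2π·0.8201)/(2π)) = 21.2089 → s = 37.2089
radial distance = base radius + s = 23 + 37.2089 = 60.2089

60.2089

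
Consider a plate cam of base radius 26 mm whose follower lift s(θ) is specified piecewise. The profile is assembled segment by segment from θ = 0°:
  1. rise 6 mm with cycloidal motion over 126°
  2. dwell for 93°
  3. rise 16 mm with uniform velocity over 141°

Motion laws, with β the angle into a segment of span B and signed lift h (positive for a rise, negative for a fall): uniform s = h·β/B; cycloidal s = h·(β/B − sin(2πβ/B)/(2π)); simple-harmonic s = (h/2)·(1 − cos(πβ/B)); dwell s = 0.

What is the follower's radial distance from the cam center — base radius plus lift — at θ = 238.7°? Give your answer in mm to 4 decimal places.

seg 1 [0°–126°] cycloidal, h=6: full span → s += 6 → s = 6.0000
seg 2 [126°–219°] dwell: s stays 6.0000
seg 3 [219°–360°] uniform, h=16: θ=238.7° here. β=19.7, B=141. 16·19.7/141 = 2.2355 → s = 8.2355
radial distance = base radius + s = 26 + 8.2355 = 34.2355

34.2355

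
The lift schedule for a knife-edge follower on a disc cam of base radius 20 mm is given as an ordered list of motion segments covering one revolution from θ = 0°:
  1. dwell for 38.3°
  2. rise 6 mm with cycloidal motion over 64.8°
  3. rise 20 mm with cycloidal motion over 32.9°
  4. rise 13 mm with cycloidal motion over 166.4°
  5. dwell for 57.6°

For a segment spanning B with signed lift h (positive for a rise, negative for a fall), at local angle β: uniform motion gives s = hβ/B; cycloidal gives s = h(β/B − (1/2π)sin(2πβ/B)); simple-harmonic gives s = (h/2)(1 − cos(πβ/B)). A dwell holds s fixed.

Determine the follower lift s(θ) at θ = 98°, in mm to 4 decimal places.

seg 1 [0°–38.3°] dwell: s stays 0.0000
seg 2 [38.3°–103.1°] cycloidal, h=6: θ=98° here. β=59.7, B=64.8. 6·(0.9213 − sin(2π·0.9213)/(2π)) = 5.9810 → s = 5.9810

5.9810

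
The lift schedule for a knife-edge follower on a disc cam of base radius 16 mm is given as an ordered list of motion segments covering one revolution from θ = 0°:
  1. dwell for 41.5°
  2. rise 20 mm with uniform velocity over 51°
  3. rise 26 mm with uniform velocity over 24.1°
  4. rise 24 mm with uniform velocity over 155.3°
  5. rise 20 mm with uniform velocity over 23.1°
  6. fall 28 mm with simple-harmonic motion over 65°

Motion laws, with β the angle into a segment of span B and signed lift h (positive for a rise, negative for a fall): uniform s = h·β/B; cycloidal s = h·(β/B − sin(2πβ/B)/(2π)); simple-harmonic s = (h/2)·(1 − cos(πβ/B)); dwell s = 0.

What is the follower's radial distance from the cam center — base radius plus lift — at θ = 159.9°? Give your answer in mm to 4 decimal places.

seg 1 [0°–41.5°] dwell: s stays 0.0000
seg 2 [41.5°–92.5°] uniform, h=20: full span → s += 20 → s = 20.0000
seg 3 [92.5°–116.6°] uniform, h=26: full span → s += 26 → s = 46.0000
seg 4 [116.6°–271.9°] uniform, h=24: θ=159.9° here. β=43.3, B=155.3. 24·43.3/155.3 = 6.6916 → s = 52.6916
radial distance = base radius + s = 16 + 52.6916 = 68.6916

68.6916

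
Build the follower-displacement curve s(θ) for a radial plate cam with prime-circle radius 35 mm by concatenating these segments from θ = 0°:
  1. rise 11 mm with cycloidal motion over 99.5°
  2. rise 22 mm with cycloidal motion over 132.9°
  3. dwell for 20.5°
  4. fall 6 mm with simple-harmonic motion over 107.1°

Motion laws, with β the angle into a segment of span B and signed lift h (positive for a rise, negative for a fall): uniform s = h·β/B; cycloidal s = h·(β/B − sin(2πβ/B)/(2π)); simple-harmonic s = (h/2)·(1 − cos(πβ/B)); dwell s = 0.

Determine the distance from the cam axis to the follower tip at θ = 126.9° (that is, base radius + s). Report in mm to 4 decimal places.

seg 1 [0°–99.5°] cycloidal, h=11: full span → s += 11 → s = 11.0000
seg 2 [99.5°–232.4°] cycloidal, h=22: θ=126.9° here. β=27.4, B=132.9. 22·(0.2062 − sin(2π·0.2062)/(2π)) = 1.1663 → s = 12.1663
radial distance = base radius + s = 35 + 12.1663 = 47.1663

47.1663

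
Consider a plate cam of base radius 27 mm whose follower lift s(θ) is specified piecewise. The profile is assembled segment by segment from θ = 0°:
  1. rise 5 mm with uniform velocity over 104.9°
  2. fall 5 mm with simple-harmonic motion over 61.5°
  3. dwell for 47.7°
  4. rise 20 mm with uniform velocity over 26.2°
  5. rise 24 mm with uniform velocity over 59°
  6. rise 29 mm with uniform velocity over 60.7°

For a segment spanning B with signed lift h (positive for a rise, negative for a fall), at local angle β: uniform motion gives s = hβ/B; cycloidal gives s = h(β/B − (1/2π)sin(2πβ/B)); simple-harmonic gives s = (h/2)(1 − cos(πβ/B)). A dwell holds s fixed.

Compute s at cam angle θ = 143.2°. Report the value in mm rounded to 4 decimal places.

seg 1 [0°–104.9°] uniform, h=5: full span → s += 5 → s = 5.0000
seg 2 [104.9°–166.4°] simple-harmonic, h=-5: θ=143.2° here. β=38.3, B=61.5. -5/2·(1 − cos(π·0.6228)) = -3.4405 → s = 1.5595

1.5595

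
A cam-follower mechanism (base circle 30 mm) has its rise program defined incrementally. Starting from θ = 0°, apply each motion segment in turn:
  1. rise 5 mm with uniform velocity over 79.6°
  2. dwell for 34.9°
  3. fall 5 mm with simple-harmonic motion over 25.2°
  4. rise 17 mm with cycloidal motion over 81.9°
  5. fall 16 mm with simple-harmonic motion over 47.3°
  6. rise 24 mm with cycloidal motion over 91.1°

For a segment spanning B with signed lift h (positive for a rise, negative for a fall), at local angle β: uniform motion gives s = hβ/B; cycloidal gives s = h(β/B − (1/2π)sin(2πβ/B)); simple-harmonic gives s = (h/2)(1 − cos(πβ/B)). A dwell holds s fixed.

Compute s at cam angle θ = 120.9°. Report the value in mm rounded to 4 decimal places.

seg 1 [0°–79.6°] uniform, h=5: full span → s += 5 → s = 5.0000
seg 2 [79.6°–114.5°] dwell: s stays 5.0000
seg 3 [114.5°–139.7°] simple-harmonic, h=-5: θ=120.9° here. β=6.4, B=25.2. -5/2·(1 − cos(π·0.2540)) = -0.7544 → s = 4.2456

4.2456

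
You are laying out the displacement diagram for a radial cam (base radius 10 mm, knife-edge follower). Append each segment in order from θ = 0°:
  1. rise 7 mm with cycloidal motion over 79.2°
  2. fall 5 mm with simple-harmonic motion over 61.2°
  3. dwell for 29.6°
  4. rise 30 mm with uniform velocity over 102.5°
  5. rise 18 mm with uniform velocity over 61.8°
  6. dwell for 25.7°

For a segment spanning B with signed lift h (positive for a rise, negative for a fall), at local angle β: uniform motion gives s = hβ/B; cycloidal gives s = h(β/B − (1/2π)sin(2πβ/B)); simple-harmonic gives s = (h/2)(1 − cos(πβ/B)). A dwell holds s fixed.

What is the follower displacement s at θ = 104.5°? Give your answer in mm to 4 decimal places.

seg 1 [0°–79.2°] cycloidal, h=7: full span → s += 7 → s = 7.0000
seg 2 [79.2°–140.4°] simple-harmonic, h=-5: θ=104.5° here. β=25.3, B=61.2. -5/2·(1 − cos(π·0.4134)) = -1.8282 → s = 5.1718

5.1718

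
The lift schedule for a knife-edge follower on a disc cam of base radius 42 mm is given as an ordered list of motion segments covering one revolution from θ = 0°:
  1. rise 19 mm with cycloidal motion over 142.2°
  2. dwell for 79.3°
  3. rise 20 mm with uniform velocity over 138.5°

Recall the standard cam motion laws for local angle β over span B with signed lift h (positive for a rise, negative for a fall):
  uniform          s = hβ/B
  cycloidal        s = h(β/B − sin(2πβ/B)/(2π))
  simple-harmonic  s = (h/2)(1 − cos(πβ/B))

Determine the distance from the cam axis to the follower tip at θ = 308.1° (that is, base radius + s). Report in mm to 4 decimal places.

seg 1 [0°–142.2°] cycloidal, h=19: full span → s += 19 → s = 19.0000
seg 2 [142.2°–221.5°] dwell: s stays 19.0000
seg 3 [221.5°–360°] uniform, h=20: θ=308.1° here. β=86.6, B=138.5. 20·86.6/138.5 = 12.5054 → s = 31.5054
radial distance = base radius + s = 42 + 31.5054 = 73.5054

73.5054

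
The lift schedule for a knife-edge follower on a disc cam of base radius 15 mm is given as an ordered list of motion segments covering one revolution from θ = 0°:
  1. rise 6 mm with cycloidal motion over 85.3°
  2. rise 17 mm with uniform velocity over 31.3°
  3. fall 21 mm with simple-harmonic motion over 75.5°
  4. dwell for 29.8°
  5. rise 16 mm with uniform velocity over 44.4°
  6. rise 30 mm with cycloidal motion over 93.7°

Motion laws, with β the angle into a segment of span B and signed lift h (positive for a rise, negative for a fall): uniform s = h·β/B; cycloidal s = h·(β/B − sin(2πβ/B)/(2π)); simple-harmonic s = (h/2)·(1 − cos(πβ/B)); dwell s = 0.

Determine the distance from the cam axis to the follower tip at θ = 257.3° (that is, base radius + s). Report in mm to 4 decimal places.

seg 1 [0°–85.3°] cycloidal, h=6: full span → s += 6 → s = 6.0000
seg 2 [85.3°–116.6°] uniform, h=17: full span → s += 17 → s = 23.0000
seg 3 [116.6°–192.1°] simple-harmonic, h=-21: full span → s += -21 → s = 2.0000
seg 4 [192.1°–221.9°] dwell: s stays 2.0000
seg 5 [221.9°–266.3°] uniform, h=16: θ=257.3° here. β=35.4, B=44.4. 16·35.4/44.4 = 12.7568 → s = 14.7568
radial distance = base radius + s = 15 + 14.7568 = 29.7568

29.7568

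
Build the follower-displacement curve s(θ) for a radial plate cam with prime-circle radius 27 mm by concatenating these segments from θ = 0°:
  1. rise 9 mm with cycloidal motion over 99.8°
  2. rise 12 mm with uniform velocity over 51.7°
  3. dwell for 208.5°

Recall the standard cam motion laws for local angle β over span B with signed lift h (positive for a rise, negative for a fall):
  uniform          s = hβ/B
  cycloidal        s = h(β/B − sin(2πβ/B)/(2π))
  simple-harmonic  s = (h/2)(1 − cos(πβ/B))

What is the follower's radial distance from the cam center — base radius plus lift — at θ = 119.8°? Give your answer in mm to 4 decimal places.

seg 1 [0°–99.8°] cycloidal, h=9: full span → s += 9 → s = 9.0000
seg 2 [99.8°–151.5°] uniform, h=12: θ=119.8° here. β=20, B=51.7. 12·20/51.7 = 4.6422 → s = 13.6422
radial distance = base radius + s = 27 + 13.6422 = 40.6422

40.6422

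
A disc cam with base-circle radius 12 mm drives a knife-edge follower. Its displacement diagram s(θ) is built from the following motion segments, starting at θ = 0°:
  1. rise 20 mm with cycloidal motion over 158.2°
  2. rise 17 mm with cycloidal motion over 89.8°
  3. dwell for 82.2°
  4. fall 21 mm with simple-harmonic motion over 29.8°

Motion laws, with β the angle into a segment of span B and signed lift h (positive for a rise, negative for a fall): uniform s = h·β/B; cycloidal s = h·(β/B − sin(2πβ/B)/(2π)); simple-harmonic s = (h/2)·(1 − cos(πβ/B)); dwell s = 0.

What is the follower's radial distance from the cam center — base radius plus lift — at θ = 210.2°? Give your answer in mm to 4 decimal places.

seg 1 [0°–158.2°] cycloidal, h=20: full span → s += 20 → s = 20.0000
seg 2 [158.2°–248°] cycloidal, h=17: θ=210.2° here. β=52, B=89.8. 17·(0.5791 − sin(2π·0.5791)/(2π)) = 11.1336 → s = 31.1336
radial distance = base radius + s = 12 + 31.1336 = 43.1336

43.1336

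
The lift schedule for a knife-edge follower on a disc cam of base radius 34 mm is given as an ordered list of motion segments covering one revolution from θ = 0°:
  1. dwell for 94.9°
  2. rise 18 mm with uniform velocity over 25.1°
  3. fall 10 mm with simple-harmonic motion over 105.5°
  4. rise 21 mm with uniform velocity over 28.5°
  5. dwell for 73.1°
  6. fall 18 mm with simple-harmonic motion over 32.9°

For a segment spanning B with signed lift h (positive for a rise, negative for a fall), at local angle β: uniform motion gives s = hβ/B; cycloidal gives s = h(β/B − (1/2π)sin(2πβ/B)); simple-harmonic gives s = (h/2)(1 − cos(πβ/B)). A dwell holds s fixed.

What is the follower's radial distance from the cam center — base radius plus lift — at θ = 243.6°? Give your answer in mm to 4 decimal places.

seg 1 [0°–94.9°] dwell: s stays 0.0000
seg 2 [94.9°–120°] uniform, h=18: full span → s += 18 → s = 18.0000
seg 3 [120°–225.5°] simple-harmonic, h=-10: full span → s += -10 → s = 8.0000
seg 4 [225.5°–254°] uniform, h=21: θ=243.6° here. β=18.1, B=28.5. 21·18.1/28.5 = 13.3368 → s = 21.3368
radial distance = base radius + s = 34 + 21.3368 = 55.3368

55.3368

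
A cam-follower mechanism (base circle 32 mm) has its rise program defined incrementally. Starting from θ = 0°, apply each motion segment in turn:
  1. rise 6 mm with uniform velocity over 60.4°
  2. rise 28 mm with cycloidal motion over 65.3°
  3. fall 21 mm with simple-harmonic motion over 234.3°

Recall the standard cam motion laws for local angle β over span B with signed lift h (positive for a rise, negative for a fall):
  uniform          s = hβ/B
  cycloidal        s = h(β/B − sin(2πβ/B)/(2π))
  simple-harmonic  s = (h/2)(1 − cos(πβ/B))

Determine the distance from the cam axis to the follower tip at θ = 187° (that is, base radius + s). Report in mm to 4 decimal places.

seg 1 [0°–60.4°] uniform, h=6: full span → s += 6 → s = 6.0000
seg 2 [60.4°–125.7°] cycloidal, h=28: full span → s += 28 → s = 34.0000
seg 3 [125.7°–360°] simple-harmonic, h=-21: θ=187° here. β=61.3, B=234.3. -21/2·(1 − cos(π·0.2616)) = -3.3516 → s = 30.6484
radial distance = base radius + s = 32 + 30.6484 = 62.6484

62.6484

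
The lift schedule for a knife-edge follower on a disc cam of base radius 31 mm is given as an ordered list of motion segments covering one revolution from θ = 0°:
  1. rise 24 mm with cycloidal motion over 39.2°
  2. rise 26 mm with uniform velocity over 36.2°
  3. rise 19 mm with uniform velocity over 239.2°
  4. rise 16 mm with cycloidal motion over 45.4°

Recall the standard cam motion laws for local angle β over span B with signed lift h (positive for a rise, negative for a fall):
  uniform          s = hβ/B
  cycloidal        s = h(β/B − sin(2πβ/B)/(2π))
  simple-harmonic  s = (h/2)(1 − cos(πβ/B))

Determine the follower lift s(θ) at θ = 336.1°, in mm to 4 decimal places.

seg 1 [0°–39.2°] cycloidal, h=24: full span → s += 24 → s = 24.0000
seg 2 [39.2°–75.4°] uniform, h=26: full span → s += 26 → s = 50.0000
seg 3 [75.4°–314.6°] uniform, h=19: full span → s += 19 → s = 69.0000
seg 4 [314.6°–360°] cycloidal, h=16: θ=336.1° here. β=21.5, B=45.4. 16·(0.4736 − sin(2π·0.4736)/(2π)) = 7.1561 → s = 76.1561

76.1561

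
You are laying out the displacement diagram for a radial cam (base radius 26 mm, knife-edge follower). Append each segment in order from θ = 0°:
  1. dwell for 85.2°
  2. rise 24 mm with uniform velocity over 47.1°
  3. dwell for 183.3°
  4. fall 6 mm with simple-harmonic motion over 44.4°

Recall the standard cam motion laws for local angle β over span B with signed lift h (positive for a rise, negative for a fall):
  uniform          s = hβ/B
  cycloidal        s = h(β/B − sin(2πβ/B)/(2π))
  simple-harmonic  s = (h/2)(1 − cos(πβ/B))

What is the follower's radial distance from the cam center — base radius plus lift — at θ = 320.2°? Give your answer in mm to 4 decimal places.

seg 1 [0°–85.2°] dwell: s stays 0.0000
seg 2 [85.2°–132.3°] uniform, h=24: full span → s += 24 → s = 24.0000
seg 3 [132.3°–315.6°] dwell: s stays 24.0000
seg 4 [315.6°–360°] simple-harmonic, h=-6: θ=320.2° here. β=4.6, B=44.4. -6/2·(1 − cos(π·0.1036)) = -0.1575 → s = 23.8425
radial distance = base radius + s = 26 + 23.8425 = 49.8425

49.8425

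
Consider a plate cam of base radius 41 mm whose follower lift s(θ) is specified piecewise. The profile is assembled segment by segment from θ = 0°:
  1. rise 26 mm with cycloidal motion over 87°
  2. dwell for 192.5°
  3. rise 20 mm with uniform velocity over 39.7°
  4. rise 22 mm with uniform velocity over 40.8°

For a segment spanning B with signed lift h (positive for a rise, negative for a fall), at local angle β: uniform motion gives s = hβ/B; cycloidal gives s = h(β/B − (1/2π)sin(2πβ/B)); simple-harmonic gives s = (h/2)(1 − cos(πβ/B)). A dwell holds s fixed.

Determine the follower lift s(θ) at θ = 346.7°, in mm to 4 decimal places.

seg 1 [0°–87°] cycloidal, h=26: full span → s += 26 → s = 26.0000
seg 2 [87°–279.5°] dwell: s stays 26.0000
seg 3 [279.5°–319.2°] uniform, h=20: full span → s += 20 → s = 46.0000
seg 4 [319.2°–360°] uniform, h=22: θ=346.7° here. β=27.5, B=40.8. 22·27.5/40.8 = 14.8284 → s = 60.8284

60.8284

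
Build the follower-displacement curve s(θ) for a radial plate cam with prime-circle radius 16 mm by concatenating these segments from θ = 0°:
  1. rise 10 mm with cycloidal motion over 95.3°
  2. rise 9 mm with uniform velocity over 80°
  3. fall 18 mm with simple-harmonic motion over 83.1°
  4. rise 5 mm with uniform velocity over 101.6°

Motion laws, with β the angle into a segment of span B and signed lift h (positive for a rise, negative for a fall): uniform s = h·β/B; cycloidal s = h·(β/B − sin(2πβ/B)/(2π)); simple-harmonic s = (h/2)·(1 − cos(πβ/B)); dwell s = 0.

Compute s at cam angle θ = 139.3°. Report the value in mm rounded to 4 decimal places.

seg 1 [0°–95.3°] cycloidal, h=10: full span → s += 10 → s = 10.0000
seg 2 [95.3°–175.3°] uniform, h=9: θ=139.3° here. β=44, B=80. 9·44/80 = 4.9500 → s = 14.9500

14.9500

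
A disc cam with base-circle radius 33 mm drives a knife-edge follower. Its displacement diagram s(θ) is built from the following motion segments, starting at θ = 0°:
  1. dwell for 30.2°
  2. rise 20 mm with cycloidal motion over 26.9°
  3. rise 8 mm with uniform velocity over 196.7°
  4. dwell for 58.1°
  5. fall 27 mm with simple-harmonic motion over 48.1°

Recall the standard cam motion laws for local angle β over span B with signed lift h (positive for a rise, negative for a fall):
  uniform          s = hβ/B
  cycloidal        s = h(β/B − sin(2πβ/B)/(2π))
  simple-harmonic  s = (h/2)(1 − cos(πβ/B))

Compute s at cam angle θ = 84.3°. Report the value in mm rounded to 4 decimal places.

seg 1 [0°–30.2°] dwell: s stays 0.0000
seg 2 [30.2°–57.1°] cycloidal, h=20: full span → s += 20 → s = 20.0000
seg 3 [57.1°–253.8°] uniform, h=8: θ=84.3° here. β=27.2, B=196.7. 8·27.2/196.7 = 1.1063 → s = 21.1063

21.1063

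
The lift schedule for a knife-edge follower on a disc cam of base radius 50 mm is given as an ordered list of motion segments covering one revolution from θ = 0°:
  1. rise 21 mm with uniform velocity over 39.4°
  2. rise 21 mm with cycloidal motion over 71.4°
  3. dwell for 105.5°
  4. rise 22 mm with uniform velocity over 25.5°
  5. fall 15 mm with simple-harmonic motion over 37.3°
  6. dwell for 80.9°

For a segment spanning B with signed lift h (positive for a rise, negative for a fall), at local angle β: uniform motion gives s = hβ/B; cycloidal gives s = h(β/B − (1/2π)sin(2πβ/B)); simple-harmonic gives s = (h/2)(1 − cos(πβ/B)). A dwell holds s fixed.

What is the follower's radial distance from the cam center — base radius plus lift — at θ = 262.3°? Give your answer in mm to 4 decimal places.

seg 1 [0°–39.4°] uniform, h=21: full span → s += 21 → s = 21.0000
seg 2 [39.4°–110.8°] cycloidal, h=21: full span → s += 21 → s = 42.0000
seg 3 [110.8°–216.3°] dwell: s stays 42.0000
seg 4 [216.3°–241.8°] uniform, h=22: full span → s += 22 → s = 64.0000
seg 5 [241.8°–279.1°] simple-harmonic, h=-15: θ=262.3° here. β=20.5, B=37.3. -15/2·(1 − cos(π·0.5496)) = -8.6639 → s = 55.3361
radial distance = base radius + s = 50 + 55.3361 = 105.3361

105.3361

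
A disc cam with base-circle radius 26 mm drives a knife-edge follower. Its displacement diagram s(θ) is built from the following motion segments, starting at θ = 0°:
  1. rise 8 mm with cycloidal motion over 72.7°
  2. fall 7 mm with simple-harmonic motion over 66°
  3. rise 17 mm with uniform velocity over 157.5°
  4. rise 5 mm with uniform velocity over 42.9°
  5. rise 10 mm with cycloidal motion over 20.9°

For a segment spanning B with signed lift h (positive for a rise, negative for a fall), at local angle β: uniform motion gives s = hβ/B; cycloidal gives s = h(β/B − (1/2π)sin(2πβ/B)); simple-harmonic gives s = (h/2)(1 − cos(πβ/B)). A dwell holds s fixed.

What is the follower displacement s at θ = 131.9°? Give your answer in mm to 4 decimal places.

seg 1 [0°–72.7°] cycloidal, h=8: full span → s += 8 → s = 8.0000
seg 2 [72.7°–138.7°] simple-harmonic, h=-7: θ=131.9° here. β=59.2, B=66. -7/2·(1 − cos(π·0.8970)) = -6.8183 → s = 1.1817

1.1817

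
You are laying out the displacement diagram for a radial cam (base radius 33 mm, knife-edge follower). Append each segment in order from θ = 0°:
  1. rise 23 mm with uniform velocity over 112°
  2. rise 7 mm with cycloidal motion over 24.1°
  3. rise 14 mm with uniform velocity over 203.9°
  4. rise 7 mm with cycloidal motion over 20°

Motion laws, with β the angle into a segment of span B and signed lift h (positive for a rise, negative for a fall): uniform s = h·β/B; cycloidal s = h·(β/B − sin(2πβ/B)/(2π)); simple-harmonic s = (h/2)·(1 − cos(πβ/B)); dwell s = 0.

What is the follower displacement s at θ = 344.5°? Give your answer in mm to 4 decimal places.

seg 1 [0°–112°] uniform, h=23: full span → s += 23 → s = 23.0000
seg 2 [112°–136.1°] cycloidal, h=7: full span → s += 7 → s = 30.0000
seg 3 [136.1°–340°] uniform, h=14: full span → s += 14 → s = 44.0000
seg 4 [340°–360°] cycloidal, h=7: θ=344.5° here. β=4.5, B=20. 7·(0.2250 − sin(2π·0.2250)/(2π)) = 0.4746 → s = 44.4746

44.4746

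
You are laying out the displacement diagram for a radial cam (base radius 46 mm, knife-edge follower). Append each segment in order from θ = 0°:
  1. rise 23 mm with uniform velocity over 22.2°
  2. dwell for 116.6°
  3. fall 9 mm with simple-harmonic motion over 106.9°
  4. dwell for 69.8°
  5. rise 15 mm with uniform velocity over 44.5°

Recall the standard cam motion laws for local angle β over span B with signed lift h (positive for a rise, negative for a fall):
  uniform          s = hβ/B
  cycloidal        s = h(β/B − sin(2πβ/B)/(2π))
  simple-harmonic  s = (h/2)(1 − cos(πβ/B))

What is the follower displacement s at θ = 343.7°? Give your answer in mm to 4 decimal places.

seg 1 [0°–22.2°] uniform, h=23: full span → s += 23 → s = 23.0000
seg 2 [22.2°–138.8°] dwell: s stays 23.0000
seg 3 [138.8°–245.7°] simple-harmonic, h=-9: full span → s += -9 → s = 14.0000
seg 4 [245.7°–315.5°] dwell: s stays 14.0000
seg 5 [315.5°–360°] uniform, h=15: θ=343.7° here. β=28.2, B=44.5. 15·28.2/44.5 = 9.5056 → s = 23.5056

23.5056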